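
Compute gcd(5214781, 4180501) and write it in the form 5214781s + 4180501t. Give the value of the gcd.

Repeated division:
5214781 = 1*4180501 + 1034280
4180501 = 4*1034280 + 43381
1034280 = 23*43381 + 36517
43381 = 1*36517 + 6864
36517 = 5*6864 + 2197
6864 = 3*2197 + 273
2197 = 8*273 + 13
273 = 21*13 + 0
gcd(5214781, 4180501) = 13.
Working backward:
13 = 2197 − 8·273
13 = −8·6864 + 25·2197
13 = 25·36517 − 133·6864
13 = −133·43381 + 158·36517
13 = 158·1034280 − 3767·43381
13 = −3767·4180501 + 15226·1034280
13 = 15226·5214781 − 18993·4180501
So 13 = (15226)·5214781 + (-18993)·4180501.

13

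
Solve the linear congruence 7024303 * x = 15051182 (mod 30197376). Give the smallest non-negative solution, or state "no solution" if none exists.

no solution

gcd(7024303, 30197376):
30197376 = 4*7024303 + 2100164
7024303 = 3*2100164 + 723811
2100164 = 2*723811 + 652542
723811 = 1*652542 + 71269
652542 = 9*71269 + 11121
71269 = 6*11121 + 4543
11121 = 2*4543 + 2035
4543 = 2*2035 + 473
2035 = 4*473 + 143
473 = 3*143 + 44
143 = 3*44 + 11
44 = 4*11 + 0
gcd = 11, but 11 ∤ 15051182, so the congruence has no solution.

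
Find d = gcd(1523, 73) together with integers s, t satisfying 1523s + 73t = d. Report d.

Apply Euclid's algorithm to 1523 and 73:
1523 = 20·73 + 63
73 = 1·63 + 10
63 = 6·10 + 3
10 = 3·3 + 1
3 = 3·1 + 0
gcd(1523, 73) = 1.
Express as a combination:
1 = 10 − 3·3
1 = −3·63 + 19·10
1 = 19·73 − 22·63
1 = −22·1523 + 459·73
So 1 = (-22)·1523 + (459)·73.

1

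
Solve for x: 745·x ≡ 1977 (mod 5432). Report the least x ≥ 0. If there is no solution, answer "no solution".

First find gcd(745, 5432):
5432 = 7×745 + 217
745 = 3×217 + 94
217 = 2×94 + 29
94 = 3×29 + 7
29 = 4×7 + 1
7 = 7×1 + 0
gcd = 1, so a unique solution mod 5432 exists.
Back-substitute for the Bézout coefficients:
1 = 29 − 4·7
1 = −4·94 + 13·29
1 = 13·217 − 30·94
1 = −30·745 + 103·217
1 = 103·5432 − 751·745
So 745·(-751) ≡ 1 (mod 5432), giving 745⁻¹ ≡ 4681.
x ≡ 745⁻¹·1977 ≡ 4681·1977 ≡ 3641 (mod 5432).

3641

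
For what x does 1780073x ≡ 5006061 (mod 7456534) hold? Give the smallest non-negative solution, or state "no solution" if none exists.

First find gcd(1780073, 7456534):
7456534 = 4×1780073 + 336242
1780073 = 5×336242 + 98863
336242 = 3×98863 + 39653
98863 = 2×39653 + 19557
39653 = 2×19557 + 539
19557 = 36×539 + 153
539 = 3×153 + 80
153 = 1×80 + 73
80 = 1×73 + 7
73 = 10×7 + 3
7 = 2×3 + 1
3 = 3×1 + 0
gcd = 1, so a unique solution mod 7456534 exists.
Back-substitute for the Bézout coefficients:
1 = 7 − 2·3
1 = −2·73 + 21·7
1 = 21·80 − 23·73
1 = −23·153 + 44·80
1 = 44·539 − 155·153
1 = −155·19557 + 5624·539
1 = 5624·39653 − 11403·19557
1 = −11403·98863 + 28430·39653
1 = 28430·336242 − 96693·98863
1 = −96693·1780073 + 511895·336242
1 = 511895·7456534 − 2144273·1780073
So 1780073·(-2144273) ≡ 1 (mod 7456534), giving 1780073⁻¹ ≡ 5312261.
x ≡ 1780073⁻¹·5006061 ≡ 5312261·5006061 ≡ 5255475 (mod 7456534).

5255475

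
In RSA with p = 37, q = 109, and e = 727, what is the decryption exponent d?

φ(n) = (p−1)(q−1) = 36·108 = 3888.
Need d with 727·d ≡ 1 (mod 3888). Apply the extended Euclidean algorithm:
3888 = 5·727 + 253
727 = 2·253 + 221
253 = 1·221 + 32
221 = 6·32 + 29
32 = 1·29 + 3
29 = 9·3 + 2
3 = 1·2 + 1
2 = 2·1 + 0
Back-substitute:
1 = 3 − 2
1 = −29 + 10·3
1 = 10·32 − 11·29
1 = −11·221 + 76·32
1 = 76·253 − 87·221
1 = −87·727 + 250·253
1 = 250·3888 − 1337·727
So 727·(-1337) ≡ 1 (mod 3888), hence d ≡ -1337 ≡ 2551 (mod 3888).

2551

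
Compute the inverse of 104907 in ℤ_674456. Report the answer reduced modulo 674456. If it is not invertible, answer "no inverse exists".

Run Euclid on (674456, 104907):
674456 = 6*104907 + 45014
104907 = 2*45014 + 14879
45014 = 3*14879 + 377
14879 = 39*377 + 176
377 = 2*176 + 25
176 = 7*25 + 1
25 = 25*1 + 0
Since gcd(104907, 674456) = 1, back-substitute to write 1 as a combination:
1 = 176 − 7·25
1 = −7·377 + 15·176
1 = 15·14879 − 592·377
1 = −592·45014 + 1791·14879
1 = 1791·104907 − 4174·45014
1 = −4174·674456 + 26835·104907
So 104907·26835 ≡ 1 (mod 674456).

26835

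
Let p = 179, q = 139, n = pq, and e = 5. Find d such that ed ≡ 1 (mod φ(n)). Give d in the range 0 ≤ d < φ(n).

φ(n) = (p−1)(q−1) = 178·138 = 24564.
Need d with 5·d ≡ 1 (mod 24564). Apply the extended Euclidean algorithm:
24564 = 4912*5 + 4
5 = 1*4 + 1
4 = 4*1 + 0
Back-substitute:
1 = 5 − 4
1 = −24564 + 4913·5
So 5·4913 ≡ 1 (mod 24564), hence d = 4913.

4913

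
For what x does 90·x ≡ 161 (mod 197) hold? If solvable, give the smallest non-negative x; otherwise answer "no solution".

39

First find gcd(90, 197):
197 = 2×90 + 17
90 = 5×17 + 5
17 = 3×5 + 2
5 = 2×2 + 1
2 = 2×1 + 0
gcd = 1, so a unique solution mod 197 exists.
Back-substitute for the Bézout coefficients:
1 = 5 − 2·2
1 = −2·17 + 7·5
1 = 7·90 − 37·17
1 = −37·197 + 81·90
So 90·(81) ≡ 1 (mod 197), giving 90⁻¹ ≡ 81.
x ≡ 90⁻¹·161 ≡ 81·161 ≡ 39 (mod 197).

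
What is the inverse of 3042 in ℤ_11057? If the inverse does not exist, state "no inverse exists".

Apply the Euclidean algorithm to 11057 and 3042:
11057 = 3×3042 + 1931
3042 = 1×1931 + 1111
1931 = 1×1111 + 820
1111 = 1×820 + 291
820 = 2×291 + 238
291 = 1×238 + 53
238 = 4×53 + 26
53 = 2×26 + 1
26 = 26×1 + 0
The gcd is 1. Working backward:
1 = 53 − 2·26
1 = −2·238 + 9·53
1 = 9·291 − 11·238
1 = −11·820 + 31·291
1 = 31·1111 − 42·820
1 = −42·1931 + 73·1111
1 = 73·3042 − 115·1931
1 = −115·11057 + 418·3042
So 3042·418 ≡ 1 (mod 11057).

418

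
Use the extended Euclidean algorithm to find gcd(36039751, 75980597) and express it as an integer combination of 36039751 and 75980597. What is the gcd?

Euclidean algorithm:
75980597 = 2*36039751 + 3901095
36039751 = 9*3901095 + 929896
3901095 = 4*929896 + 181511
929896 = 5*181511 + 22341
181511 = 8*22341 + 2783
22341 = 8*2783 + 77
2783 = 36*77 + 11
77 = 7*11 + 0
gcd(36039751, 75980597) = 11.
Express as a combination:
11 = 2783 − 36·77
11 = −36·22341 + 289·2783
11 = 289·181511 − 2348·22341
11 = −2348·929896 + 12029·181511
11 = 12029·3901095 − 50464·929896
11 = −50464·36039751 + 466205·3901095
11 = 466205·75980597 − 982874·36039751
So 11 = (466205)·75980597 + (-982874)·36039751.

11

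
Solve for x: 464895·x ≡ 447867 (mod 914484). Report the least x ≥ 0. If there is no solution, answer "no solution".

263721

First find gcd(464895, 914484):
914484 = 1·464895 + 449589
464895 = 1·449589 + 15306
449589 = 29·15306 + 5715
15306 = 2·5715 + 3876
5715 = 1·3876 + 1839
3876 = 2·1839 + 198
1839 = 9·198 + 57
198 = 3·57 + 27
57 = 2·27 + 3
27 = 9·3 + 0
gcd = 3 and 3 | 447867, so solutions exist. Divide through by 3: 154965x ≡ 149289 (mod 304828).
Now find 154965⁻¹ mod 304828:
304828 = 1*154965 + 149863
154965 = 1*149863 + 5102
149863 = 29*5102 + 1905
5102 = 2*1905 + 1292
1905 = 1*1292 + 613
1292 = 2*613 + 66
613 = 9*66 + 19
66 = 3*19 + 9
19 = 2*9 + 1
9 = 9*1 + 0
Back-substitute:
1 = 19 − 2·9
1 = −2·66 + 7·19
1 = 7·613 − 65·66
1 = −65·1292 + 137·613
1 = 137·1905 − 202·1292
1 = −202·5102 + 541·1905
1 = 541·149863 − 15891·5102
1 = −15891·154965 + 16432·149863
1 = 16432·304828 − 32323·154965
So 154965·(-32323) ≡ 1 (mod 304828), i.e. 154965⁻¹ ≡ 272505.
Then x ≡ 272505·149289 ≡ 263721 (mod 304828); the smallest non-negative solution is x = 263721.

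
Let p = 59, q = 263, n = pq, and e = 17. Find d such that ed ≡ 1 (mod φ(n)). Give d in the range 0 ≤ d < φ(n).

8045

φ(n) = (p−1)(q−1) = 58·262 = 15196.
Need d with 17·d ≡ 1 (mod 15196). Apply the extended Euclidean algorithm:
15196 = 893*17 + 15
17 = 1*15 + 2
15 = 7*2 + 1
2 = 2*1 + 0
Back-substitute:
1 = 15 − 7·2
1 = −7·17 + 8·15
1 = 8·15196 − 7151·17
So 17·(-7151) ≡ 1 (mod 15196), hence d ≡ -7151 ≡ 8045 (mod 15196).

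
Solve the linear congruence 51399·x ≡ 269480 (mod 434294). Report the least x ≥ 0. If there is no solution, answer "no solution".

First find gcd(51399, 434294):
434294 = 8*51399 + 23102
51399 = 2*23102 + 5195
23102 = 4*5195 + 2322
5195 = 2*2322 + 551
2322 = 4*551 + 118
551 = 4*118 + 79
118 = 1*79 + 39
79 = 2*39 + 1
39 = 39*1 + 0
gcd = 1, so a unique solution mod 434294 exists.
Back-substitute for the Bézout coefficients:
1 = 79 − 2·39
1 = −2·118 + 3·79
1 = 3·551 − 14·118
1 = −14·2322 + 59·551
1 = 59·5195 − 132·2322
1 = −132·23102 + 587·5195
1 = 587·51399 − 1306·23102
1 = −1306·434294 + 11035·51399
So 51399·(11035) ≡ 1 (mod 434294), giving 51399⁻¹ ≡ 11035.
x ≡ 51399⁻¹·269480 ≡ 11035·269480 ≡ 100782 (mod 434294).

100782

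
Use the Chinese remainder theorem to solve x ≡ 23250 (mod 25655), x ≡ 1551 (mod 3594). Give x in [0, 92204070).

Write x = 23250 + 25655·k. Then 25655·k ≡ 1551 − 23250 ≡ 3459 (mod 3594).
Need 25655⁻¹ mod 3594. Extended Euclid on (3594, 497):
3594 = 7*497 + 115
497 = 4*115 + 37
115 = 3*37 + 4
37 = 9*4 + 1
4 = 4*1 + 0
Back-substitute:
1 = 37 − 9·4
1 = −9·115 + 28·37
1 = 28·497 − 121·115
1 = −121·3594 + 875·497
25655⁻¹ ≡ 875 (mod 3594), so k ≡ 875·3459 ≡ 477 (mod 3594).
x = 23250 + 25655·477 = 12260685.

12260685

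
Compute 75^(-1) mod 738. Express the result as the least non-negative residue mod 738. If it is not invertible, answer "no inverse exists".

Compute gcd(75, 738):
738 = 9·75 + 63
75 = 1·63 + 12
63 = 5·12 + 3
12 = 4·3 + 0
The gcd is 3, not 1, hence no inverse exists.

no inverse exists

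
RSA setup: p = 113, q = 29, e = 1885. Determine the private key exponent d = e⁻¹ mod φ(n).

φ(n) = (p−1)(q−1) = 112·28 = 3136.
Need d with 1885·d ≡ 1 (mod 3136). Apply the extended Euclidean algorithm:
3136 = 1*1885 + 1251
1885 = 1*1251 + 634
1251 = 1*634 + 617
634 = 1*617 + 17
617 = 36*17 + 5
17 = 3*5 + 2
5 = 2*2 + 1
2 = 2*1 + 0
Back-substitute:
1 = 5 − 2·2
1 = −2·17 + 7·5
1 = 7·617 − 254·17
1 = −254·634 + 261·617
1 = 261·1251 − 515·634
1 = −515·1885 + 776·1251
1 = 776·3136 − 1291·1885
So 1885·(-1291) ≡ 1 (mod 3136), hence d ≡ -1291 ≡ 1845 (mod 3136).

1845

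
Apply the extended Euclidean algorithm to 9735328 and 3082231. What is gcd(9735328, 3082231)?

Apply Euclid's algorithm to 9735328 and 3082231:
9735328 = 3·3082231 + 488635
3082231 = 6·488635 + 150421
488635 = 3·150421 + 37372
150421 = 4·37372 + 933
37372 = 40·933 + 52
933 = 17·52 + 49
52 = 1·49 + 3
49 = 16·3 + 1
3 = 3·1 + 0
gcd(9735328, 3082231) = 1.
Working backward:
1 = 49 − 16·3
1 = −16·52 + 17·49
1 = 17·933 − 305·52
1 = −305·37372 + 12217·933
1 = 12217·150421 − 49173·37372
1 = −49173·488635 + 159736·150421
1 = 159736·3082231 − 1007589·488635
1 = −1007589·9735328 + 3182503·3082231
So 1 = (-1007589)·9735328 + (3182503)·3082231.

1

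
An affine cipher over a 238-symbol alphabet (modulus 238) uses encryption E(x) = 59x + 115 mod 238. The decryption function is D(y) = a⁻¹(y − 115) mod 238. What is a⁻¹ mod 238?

Apply the Euclidean algorithm to 238 and 59:
238 = 4·59 + 2
59 = 29·2 + 1
2 = 2·1 + 0
The gcd is 1. Working backward:
1 = 59 − 29·2
1 = −29·238 + 117·59
So 59·117 ≡ 1 (mod 238).

117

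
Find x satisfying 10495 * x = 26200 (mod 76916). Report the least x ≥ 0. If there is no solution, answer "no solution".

60392

First find gcd(10495, 76916):
76916 = 7·10495 + 3451
10495 = 3·3451 + 142
3451 = 24·142 + 43
142 = 3·43 + 13
43 = 3·13 + 4
13 = 3·4 + 1
4 = 4·1 + 0
gcd = 1, so a unique solution mod 76916 exists.
Back-substitute for the Bézout coefficients:
1 = 13 − 3·4
1 = −3·43 + 10·13
1 = 10·142 − 33·43
1 = −33·3451 + 802·142
1 = 802·10495 − 2439·3451
1 = −2439·76916 + 17875·10495
So 10495·(17875) ≡ 1 (mod 76916), giving 10495⁻¹ ≡ 17875.
x ≡ 10495⁻¹·26200 ≡ 17875·26200 ≡ 60392 (mod 76916).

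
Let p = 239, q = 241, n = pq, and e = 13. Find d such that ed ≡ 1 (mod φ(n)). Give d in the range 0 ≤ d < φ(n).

φ(n) = (p−1)(q−1) = 238·240 = 57120.
Need d with 13·d ≡ 1 (mod 57120). Apply the extended Euclidean algorithm:
57120 = 4393×13 + 11
13 = 1×11 + 2
11 = 5×2 + 1
2 = 2×1 + 0
Back-substitute:
1 = 11 − 5·2
1 = −5·13 + 6·11
1 = 6·57120 − 26363·13
So 13·(-26363) ≡ 1 (mod 57120), hence d ≡ -26363 ≡ 30757 (mod 57120).

30757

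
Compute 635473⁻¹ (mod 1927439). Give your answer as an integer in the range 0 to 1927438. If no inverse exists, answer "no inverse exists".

626922

gcd(1927439, 635473) by repeated division:
1927439 = 3×635473 + 21020
635473 = 30×21020 + 4873
21020 = 4×4873 + 1528
4873 = 3×1528 + 289
1528 = 5×289 + 83
289 = 3×83 + 40
83 = 2×40 + 3
40 = 13×3 + 1
3 = 3×1 + 0
Since gcd(635473, 1927439) = 1, back-substitute to write 1 as a combination:
1 = 40 − 13·3
1 = −13·83 + 27·40
1 = 27·289 − 94·83
1 = −94·1528 + 497·289
1 = 497·4873 − 1585·1528
1 = −1585·21020 + 6837·4873
1 = 6837·635473 − 206695·21020
1 = −206695·1927439 + 626922·635473
So 635473·626922 ≡ 1 (mod 1927439).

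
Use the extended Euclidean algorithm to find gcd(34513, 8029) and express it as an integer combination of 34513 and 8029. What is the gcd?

Repeated division:
34513 = 4×8029 + 2397
8029 = 3×2397 + 838
2397 = 2×838 + 721
838 = 1×721 + 117
721 = 6×117 + 19
117 = 6×19 + 3
19 = 6×3 + 1
3 = 3×1 + 0
gcd(34513, 8029) = 1.
Back-substituting:
1 = 19 − 6·3
1 = −6·117 + 37·19
1 = 37·721 − 228·117
1 = −228·838 + 265·721
1 = 265·2397 − 758·838
1 = −758·8029 + 2539·2397
1 = 2539·34513 − 10914·8029
So 1 = (2539)·34513 + (-10914)·8029.

1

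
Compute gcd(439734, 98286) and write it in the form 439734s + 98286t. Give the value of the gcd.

6

Apply Euclid's algorithm to 439734 and 98286:
439734 = 4*98286 + 46590
98286 = 2*46590 + 5106
46590 = 9*5106 + 636
5106 = 8*636 + 18
636 = 35*18 + 6
18 = 3*6 + 0
gcd(439734, 98286) = 6.
Back-substituting:
6 = 636 − 35·18
6 = −35·5106 + 281·636
6 = 281·46590 − 2564·5106
6 = −2564·98286 + 5409·46590
6 = 5409·439734 − 24200·98286
So 6 = (5409)·439734 + (-24200)·98286.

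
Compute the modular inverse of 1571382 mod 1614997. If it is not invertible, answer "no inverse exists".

256163

gcd(1614997, 1571382) by repeated division:
1614997 = 1·1571382 + 43615
1571382 = 36·43615 + 1242
43615 = 35·1242 + 145
1242 = 8·145 + 82
145 = 1·82 + 63
82 = 1·63 + 19
63 = 3·19 + 6
19 = 3·6 + 1
6 = 6·1 + 0
Since gcd(1571382, 1614997) = 1, back-substitute to write 1 as a combination:
1 = 19 − 3·6
1 = −3·63 + 10·19
1 = 10·82 − 13·63
1 = −13·145 + 23·82
1 = 23·1242 − 197·145
1 = −197·43615 + 6918·1242
1 = 6918·1571382 − 249245·43615
1 = −249245·1614997 + 256163·1571382
So 1571382·256163 ≡ 1 (mod 1614997).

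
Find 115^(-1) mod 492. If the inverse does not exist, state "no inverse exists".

gcd(492, 115) by repeated division:
492 = 4*115 + 32
115 = 3*32 + 19
32 = 1*19 + 13
19 = 1*13 + 6
13 = 2*6 + 1
6 = 6*1 + 0
Since gcd(115, 492) = 1, back-substitute to write 1 as a combination:
1 = 13 − 2·6
1 = −2·19 + 3·13
1 = 3·32 − 5·19
1 = −5·115 + 18·32
1 = 18·492 − 77·115
So 115·(-77) ≡ 1 (mod 492), and -77 ≡ 415 (mod 492).

415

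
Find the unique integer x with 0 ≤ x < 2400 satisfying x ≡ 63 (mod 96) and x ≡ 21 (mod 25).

2271

Write x = 63 + 96·k. Then 96·k ≡ 21 − 63 ≡ 8 (mod 25).
Need 96⁻¹ mod 25. Extended Euclid on (25, 21):
25 = 1·21 + 4
21 = 5·4 + 1
4 = 4·1 + 0
Back-substitute:
1 = 21 − 5·4
1 = −5·25 + 6·21
96⁻¹ ≡ 6 (mod 25), so k ≡ 6·8 ≡ 23 (mod 25).
x = 63 + 96·23 = 2271.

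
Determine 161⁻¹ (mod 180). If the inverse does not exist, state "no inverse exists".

161

Run Euclid on (180, 161):
180 = 1·161 + 19
161 = 8·19 + 9
19 = 2·9 + 1
9 = 9·1 + 0
gcd = 1, so the inverse exists. Back-substitute:
1 = 19 − 2·9
1 = −2·161 + 17·19
1 = 17·180 − 19·161
Hence 161⁻¹ ≡ -19 ≡ 161 (mod 180).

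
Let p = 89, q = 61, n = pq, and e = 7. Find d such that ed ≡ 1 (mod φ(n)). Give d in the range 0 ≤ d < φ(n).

φ(n) = (p−1)(q−1) = 88·60 = 5280.
Need d with 7·d ≡ 1 (mod 5280). Apply the extended Euclidean algorithm:
5280 = 754*7 + 2
7 = 3*2 + 1
2 = 2*1 + 0
Back-substitute:
1 = 7 − 3·2
1 = −3·5280 + 2263·7
So 7·2263 ≡ 1 (mod 5280), hence d = 2263.

2263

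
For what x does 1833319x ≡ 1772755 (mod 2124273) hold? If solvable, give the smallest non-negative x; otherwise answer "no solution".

1388152

First find gcd(1833319, 2124273):
2124273 = 1×1833319 + 290954
1833319 = 6×290954 + 87595
290954 = 3×87595 + 28169
87595 = 3×28169 + 3088
28169 = 9×3088 + 377
3088 = 8×377 + 72
377 = 5×72 + 17
72 = 4×17 + 4
17 = 4×4 + 1
4 = 4×1 + 0
gcd = 1, so a unique solution mod 2124273 exists.
Back-substitute for the Bézout coefficients:
1 = 17 − 4·4
1 = −4·72 + 17·17
1 = 17·377 − 89·72
1 = −89·3088 + 729·377
1 = 729·28169 − 6650·3088
1 = −6650·87595 + 20679·28169
1 = 20679·290954 − 68687·87595
1 = −68687·1833319 + 432801·290954
1 = 432801·2124273 − 501488·1833319
So 1833319·(-501488) ≡ 1 (mod 2124273), giving 1833319⁻¹ ≡ 1622785.
x ≡ 1833319⁻¹·1772755 ≡ 1622785·1772755 ≡ 1388152 (mod 2124273).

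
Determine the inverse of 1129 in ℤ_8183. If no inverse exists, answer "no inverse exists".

Run Euclid on (8183, 1129):
8183 = 7*1129 + 280
1129 = 4*280 + 9
280 = 31*9 + 1
9 = 9*1 + 0
Since gcd(1129, 8183) = 1, back-substitute to write 1 as a combination:
1 = 280 − 31·9
1 = −31·1129 + 125·280
1 = 125·8183 − 906·1129
Thus 1129·(-906) ≡ 1 (mod 8183); reducing, -906 mod 8183 = 7277.

7277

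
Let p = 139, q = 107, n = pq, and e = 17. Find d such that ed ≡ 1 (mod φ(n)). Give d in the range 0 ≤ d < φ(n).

φ(n) = (p−1)(q−1) = 138·106 = 14628.
Need d with 17·d ≡ 1 (mod 14628). Apply the extended Euclidean algorithm:
14628 = 860·17 + 8
17 = 2·8 + 1
8 = 8·1 + 0
Back-substitute:
1 = 17 − 2·8
1 = −2·14628 + 1721·17
So 17·1721 ≡ 1 (mod 14628), hence d = 1721.

1721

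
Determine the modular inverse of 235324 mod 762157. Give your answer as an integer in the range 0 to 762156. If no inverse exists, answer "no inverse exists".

Apply the Euclidean algorithm to 762157 and 235324:
762157 = 3*235324 + 56185
235324 = 4*56185 + 10584
56185 = 5*10584 + 3265
10584 = 3*3265 + 789
3265 = 4*789 + 109
789 = 7*109 + 26
109 = 4*26 + 5
26 = 5*5 + 1
5 = 5*1 + 0
Since gcd(235324, 762157) = 1, back-substitute to write 1 as a combination:
1 = 26 − 5·5
1 = −5·109 + 21·26
1 = 21·789 − 152·109
1 = −152·3265 + 629·789
1 = 629·10584 − 2039·3265
1 = −2039·56185 + 10824·10584
1 = 10824·235324 − 45335·56185
1 = −45335·762157 + 146829·235324
So 235324·146829 ≡ 1 (mod 762157).

146829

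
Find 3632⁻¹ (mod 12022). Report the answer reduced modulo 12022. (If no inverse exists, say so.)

no inverse exists

Euclidean algorithm on 12022, 3632:
12022 = 3*3632 + 1126
3632 = 3*1126 + 254
1126 = 4*254 + 110
254 = 2*110 + 34
110 = 3*34 + 8
34 = 4*8 + 2
8 = 4*2 + 0
Since gcd = 2 > 1, 3632 is not a unit mod 12022.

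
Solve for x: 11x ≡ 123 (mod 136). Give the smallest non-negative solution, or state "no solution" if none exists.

First find gcd(11, 136):
136 = 12×11 + 4
11 = 2×4 + 3
4 = 1×3 + 1
3 = 3×1 + 0
gcd = 1, so a unique solution mod 136 exists.
Back-substitute for the Bézout coefficients:
1 = 4 − 3
1 = −11 + 3·4
1 = 3·136 − 37·11
So 11·(-37) ≡ 1 (mod 136), giving 11⁻¹ ≡ 99.
x ≡ 11⁻¹·123 ≡ 99·123 ≡ 73 (mod 136).

73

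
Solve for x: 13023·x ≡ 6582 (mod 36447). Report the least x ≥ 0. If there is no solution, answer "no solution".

First find gcd(13023, 36447):
36447 = 2·13023 + 10401
13023 = 1·10401 + 2622
10401 = 3·2622 + 2535
2622 = 1·2535 + 87
2535 = 29·87 + 12
87 = 7·12 + 3
12 = 4·3 + 0
gcd = 3 and 3 | 6582, so solutions exist. Divide through by 3: 4341x ≡ 2194 (mod 12149).
Now find 4341⁻¹ mod 12149:
12149 = 2×4341 + 3467
4341 = 1×3467 + 874
3467 = 3×874 + 845
874 = 1×845 + 29
845 = 29×29 + 4
29 = 7×4 + 1
4 = 4×1 + 0
Back-substitute:
1 = 29 − 7·4
1 = −7·845 + 204·29
1 = 204·874 − 211·845
1 = −211·3467 + 837·874
1 = 837·4341 − 1048·3467
1 = −1048·12149 + 2933·4341
So 4341⁻¹ ≡ 2933 (mod 12149).
Then x ≡ 2933·2194 ≡ 8181 (mod 12149); the smallest non-negative solution is x = 8181.

8181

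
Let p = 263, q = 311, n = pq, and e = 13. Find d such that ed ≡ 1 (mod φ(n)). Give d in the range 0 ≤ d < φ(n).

62477

φ(n) = (p−1)(q−1) = 262·310 = 81220.
Need d with 13·d ≡ 1 (mod 81220). Apply the extended Euclidean algorithm:
81220 = 6247×13 + 9
13 = 1×9 + 4
9 = 2×4 + 1
4 = 4×1 + 0
Back-substitute:
1 = 9 − 2·4
1 = −2·13 + 3·9
1 = 3·81220 − 18743·13
So 13·(-18743) ≡ 1 (mod 81220), hence d ≡ -18743 ≡ 62477 (mod 81220).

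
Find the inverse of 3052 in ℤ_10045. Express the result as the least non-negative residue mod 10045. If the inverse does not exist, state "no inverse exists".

Compute gcd(3052, 10045):
10045 = 3*3052 + 889
3052 = 3*889 + 385
889 = 2*385 + 119
385 = 3*119 + 28
119 = 4*28 + 7
28 = 4*7 + 0
gcd(3052, 10045) = 7 ≠ 1, so 3052 has no multiplicative inverse modulo 10045.

no inverse exists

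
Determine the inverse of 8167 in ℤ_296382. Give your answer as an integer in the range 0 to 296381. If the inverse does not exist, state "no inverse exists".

260491

Run Euclid on (296382, 8167):
296382 = 36·8167 + 2370
8167 = 3·2370 + 1057
2370 = 2·1057 + 256
1057 = 4·256 + 33
256 = 7·33 + 25
33 = 1·25 + 8
25 = 3·8 + 1
8 = 8·1 + 0
The gcd is 1. Working backward:
1 = 25 − 3·8
1 = −3·33 + 4·25
1 = 4·256 − 31·33
1 = −31·1057 + 128·256
1 = 128·2370 − 287·1057
1 = −287·8167 + 989·2370
1 = 989·296382 − 35891·8167
Hence 8167⁻¹ ≡ -35891 ≡ 260491 (mod 296382).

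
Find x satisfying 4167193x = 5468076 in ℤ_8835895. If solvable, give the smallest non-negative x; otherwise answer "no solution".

First find gcd(4167193, 8835895):
8835895 = 2·4167193 + 501509
4167193 = 8·501509 + 155121
501509 = 3·155121 + 36146
155121 = 4·36146 + 10537
36146 = 3·10537 + 4535
10537 = 2·4535 + 1467
4535 = 3·1467 + 134
1467 = 10·134 + 127
134 = 1·127 + 7
127 = 18·7 + 1
7 = 7·1 + 0
gcd = 1, so a unique solution mod 8835895 exists.
Back-substitute for the Bézout coefficients:
1 = 127 − 18·7
1 = −18·134 + 19·127
1 = 19·1467 − 208·134
1 = −208·4535 + 643·1467
1 = 643·10537 − 1494·4535
1 = −1494·36146 + 5125·10537
1 = 5125·155121 − 21994·36146
1 = −21994·501509 + 71107·155121
1 = 71107·4167193 − 590850·501509
1 = −590850·8835895 + 1252807·4167193
So 4167193·(1252807) ≡ 1 (mod 8835895), giving 4167193⁻¹ ≡ 1252807.
x ≡ 4167193⁻¹·5468076 ≡ 1252807·5468076 ≡ 1003517 (mod 8835895).

1003517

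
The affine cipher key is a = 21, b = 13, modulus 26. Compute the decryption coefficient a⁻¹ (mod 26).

5

gcd(26, 21) by repeated division:
26 = 1·21 + 5
21 = 4·5 + 1
5 = 5·1 + 0
gcd = 1, so the inverse exists. Back-substitute:
1 = 21 − 4·5
1 = −4·26 + 5·21
So 21·5 ≡ 1 (mod 26).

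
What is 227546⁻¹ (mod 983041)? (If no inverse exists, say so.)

Extended Euclidean algorithm:
983041 = 4·227546 + 72857
227546 = 3·72857 + 8975
72857 = 8·8975 + 1057
8975 = 8·1057 + 519
1057 = 2·519 + 19
519 = 27·19 + 6
19 = 3·6 + 1
6 = 6·1 + 0
gcd = 1, so the inverse exists. Back-substitute:
1 = 19 − 3·6
1 = −3·519 + 82·19
1 = 82·1057 − 167·519
1 = −167·8975 + 1418·1057
1 = 1418·72857 − 11511·8975
1 = −11511·227546 + 35951·72857
1 = 35951·983041 − 155315·227546
Thus 227546·(-155315) ≡ 1 (mod 983041); reducing, -155315 mod 983041 = 827726.

827726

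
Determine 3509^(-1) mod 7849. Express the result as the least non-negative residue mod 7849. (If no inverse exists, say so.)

5261

Apply the Euclidean algorithm to 7849 and 3509:
7849 = 2·3509 + 831
3509 = 4·831 + 185
831 = 4·185 + 91
185 = 2·91 + 3
91 = 30·3 + 1
3 = 3·1 + 0
Since gcd(3509, 7849) = 1, back-substitute to write 1 as a combination:
1 = 91 − 30·3
1 = −30·185 + 61·91
1 = 61·831 − 274·185
1 = −274·3509 + 1157·831
1 = 1157·7849 − 2588·3509
Hence 3509⁻¹ ≡ -2588 ≡ 5261 (mod 7849).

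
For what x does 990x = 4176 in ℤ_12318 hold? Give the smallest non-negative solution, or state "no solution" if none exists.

First find gcd(990, 12318):
12318 = 12·990 + 438
990 = 2·438 + 114
438 = 3·114 + 96
114 = 1·96 + 18
96 = 5·18 + 6
18 = 3·6 + 0
gcd = 6 and 6 | 4176, so solutions exist. Divide through by 6: 165x ≡ 696 (mod 2053).
Now find 165⁻¹ mod 2053:
2053 = 12·165 + 73
165 = 2·73 + 19
73 = 3·19 + 16
19 = 1·16 + 3
16 = 5·3 + 1
3 = 3·1 + 0
Back-substitute:
1 = 16 − 5·3
1 = −5·19 + 6·16
1 = 6·73 − 23·19
1 = −23·165 + 52·73
1 = 52·2053 − 647·165
So 165·(-647) ≡ 1 (mod 2053), i.e. 165⁻¹ ≡ 1406.
Then x ≡ 1406·696 ≡ 1348 (mod 2053); the smallest non-negative solution is x = 1348.

1348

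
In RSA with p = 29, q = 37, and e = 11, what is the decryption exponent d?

275

φ(n) = (p−1)(q−1) = 28·36 = 1008.
Need d with 11·d ≡ 1 (mod 1008). Apply the extended Euclidean algorithm:
1008 = 91×11 + 7
11 = 1×7 + 4
7 = 1×4 + 3
4 = 1×3 + 1
3 = 3×1 + 0
Back-substitute:
1 = 4 − 3
1 = −7 + 2·4
1 = 2·11 − 3·7
1 = −3·1008 + 275·11
So 11·275 ≡ 1 (mod 1008), hence d = 275.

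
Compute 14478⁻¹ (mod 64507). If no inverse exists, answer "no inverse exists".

17479

Apply the Euclidean algorithm to 64507 and 14478:
64507 = 4*14478 + 6595
14478 = 2*6595 + 1288
6595 = 5*1288 + 155
1288 = 8*155 + 48
155 = 3*48 + 11
48 = 4*11 + 4
11 = 2*4 + 3
4 = 1*3 + 1
3 = 3*1 + 0
The gcd is 1. Working backward:
1 = 4 − 3
1 = −11 + 3·4
1 = 3·48 − 13·11
1 = −13·155 + 42·48
1 = 42·1288 − 349·155
1 = −349·6595 + 1787·1288
1 = 1787·14478 − 3923·6595
1 = −3923·64507 + 17479·14478
So 14478·17479 ≡ 1 (mod 64507).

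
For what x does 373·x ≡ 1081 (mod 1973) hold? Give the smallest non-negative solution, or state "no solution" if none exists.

First find gcd(373, 1973):
1973 = 5·373 + 108
373 = 3·108 + 49
108 = 2·49 + 10
49 = 4·10 + 9
10 = 1·9 + 1
9 = 9·1 + 0
gcd = 1, so a unique solution mod 1973 exists.
Back-substitute for the Bézout coefficients:
1 = 10 − 9
1 = −49 + 5·10
1 = 5·108 − 11·49
1 = −11·373 + 38·108
1 = 38·1973 − 201·373
So 373·(-201) ≡ 1 (mod 1973), giving 373⁻¹ ≡ 1772.
x ≡ 373⁻¹·1081 ≡ 1772·1081 ≡ 1722 (mod 1973).

1722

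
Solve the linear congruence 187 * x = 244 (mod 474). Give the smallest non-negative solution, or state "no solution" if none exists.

First find gcd(187, 474):
474 = 2·187 + 100
187 = 1·100 + 87
100 = 1·87 + 13
87 = 6·13 + 9
13 = 1·9 + 4
9 = 2·4 + 1
4 = 4·1 + 0
gcd = 1, so a unique solution mod 474 exists.
Back-substitute for the Bézout coefficients:
1 = 9 − 2·4
1 = −2·13 + 3·9
1 = 3·87 − 20·13
1 = −20·100 + 23·87
1 = 23·187 − 43·100
1 = −43·474 + 109·187
So 187·(109) ≡ 1 (mod 474), giving 187⁻¹ ≡ 109.
x ≡ 187⁻¹·244 ≡ 109·244 ≡ 52 (mod 474).

52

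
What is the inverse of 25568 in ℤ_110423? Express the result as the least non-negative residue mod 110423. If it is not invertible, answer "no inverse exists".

2872

Run Euclid on (110423, 25568):
110423 = 4·25568 + 8151
25568 = 3·8151 + 1115
8151 = 7·1115 + 346
1115 = 3·346 + 77
346 = 4·77 + 38
77 = 2·38 + 1
38 = 38·1 + 0
gcd = 1, so the inverse exists. Back-substitute:
1 = 77 − 2·38
1 = −2·346 + 9·77
1 = 9·1115 − 29·346
1 = −29·8151 + 212·1115
1 = 212·25568 − 665·8151
1 = −665·110423 + 2872·25568
So 25568·2872 ≡ 1 (mod 110423).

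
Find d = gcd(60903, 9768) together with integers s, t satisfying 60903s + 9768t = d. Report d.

Repeated division:
60903 = 6·9768 + 2295
9768 = 4·2295 + 588
2295 = 3·588 + 531
588 = 1·531 + 57
531 = 9·57 + 18
57 = 3·18 + 3
18 = 6·3 + 0
gcd(60903, 9768) = 3.
Back-substituting:
3 = 57 − 3·18
3 = −3·531 + 28·57
3 = 28·588 − 31·531
3 = −31·2295 + 121·588
3 = 121·9768 − 515·2295
3 = −515·60903 + 3211·9768
So 3 = (-515)·60903 + (3211)·9768.

3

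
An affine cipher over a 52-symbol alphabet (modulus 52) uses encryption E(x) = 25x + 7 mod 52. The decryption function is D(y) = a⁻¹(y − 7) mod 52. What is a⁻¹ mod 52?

gcd(52, 25) by repeated division:
52 = 2·25 + 2
25 = 12·2 + 1
2 = 2·1 + 0
gcd = 1, so the inverse exists. Back-substitute:
1 = 25 − 12·2
1 = −12·52 + 25·25
So 25·25 ≡ 1 (mod 52).

25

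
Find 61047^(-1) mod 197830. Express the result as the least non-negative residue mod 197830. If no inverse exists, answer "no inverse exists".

165103

Extended Euclidean algorithm:
197830 = 3*61047 + 14689
61047 = 4*14689 + 2291
14689 = 6*2291 + 943
2291 = 2*943 + 405
943 = 2*405 + 133
405 = 3*133 + 6
133 = 22*6 + 1
6 = 6*1 + 0
Since gcd(61047, 197830) = 1, back-substitute to write 1 as a combination:
1 = 133 − 22·6
1 = −22·405 + 67·133
1 = 67·943 − 156·405
1 = −156·2291 + 379·943
1 = 379·14689 − 2430·2291
1 = −2430·61047 + 10099·14689
1 = 10099·197830 − 32727·61047
Hence 61047⁻¹ ≡ -32727 ≡ 165103 (mod 197830).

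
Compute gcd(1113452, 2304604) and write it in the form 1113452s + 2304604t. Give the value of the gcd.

Repeated division:
2304604 = 2×1113452 + 77700
1113452 = 14×77700 + 25652
77700 = 3×25652 + 744
25652 = 34×744 + 356
744 = 2×356 + 32
356 = 11×32 + 4
32 = 8×4 + 0
gcd(1113452, 2304604) = 4.
Back-substituting:
4 = 356 − 11·32
4 = −11·744 + 23·356
4 = 23·25652 − 793·744
4 = −793·77700 + 2402·25652
4 = 2402·1113452 − 34421·77700
4 = −34421·2304604 + 71244·1113452
So 4 = (-34421)·2304604 + (71244)·1113452.

4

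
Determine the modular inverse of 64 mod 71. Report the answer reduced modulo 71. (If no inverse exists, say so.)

Extended Euclidean algorithm:
71 = 1×64 + 7
64 = 9×7 + 1
7 = 7×1 + 0
Since gcd(64, 71) = 1, back-substitute to write 1 as a combination:
1 = 64 − 9·7
1 = −9·71 + 10·64
So 64·10 ≡ 1 (mod 71).

10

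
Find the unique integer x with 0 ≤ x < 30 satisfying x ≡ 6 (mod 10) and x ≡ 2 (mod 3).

Write x = 6 + 10·k. Then 10·k ≡ 2 − 6 ≡ 2 (mod 3).
Need 10⁻¹ mod 3. Extended Euclid on (3, 1):
3 = 3×1 + 0
10⁻¹ ≡ 1 (mod 3), so k ≡ 1·2 ≡ 2 (mod 3).
x = 6 + 10·2 = 26.

26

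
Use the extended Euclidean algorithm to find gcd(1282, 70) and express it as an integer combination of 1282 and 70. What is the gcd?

Repeated division:
1282 = 18×70 + 22
70 = 3×22 + 4
22 = 5×4 + 2
4 = 2×2 + 0
gcd(1282, 70) = 2.
Back-substituting:
2 = 22 − 5·4
2 = −5·70 + 16·22
2 = 16·1282 − 293·70
So 2 = (16)·1282 + (-293)·70.

2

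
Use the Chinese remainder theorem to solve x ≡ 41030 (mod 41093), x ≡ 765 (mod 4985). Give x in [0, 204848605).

Write x = 41030 + 41093·k. Then 41093·k ≡ 765 − 41030 ≡ 4600 (mod 4985).
Need 41093⁻¹ mod 4985. Extended Euclid on (4985, 1213):
4985 = 4×1213 + 133
1213 = 9×133 + 16
133 = 8×16 + 5
16 = 3×5 + 1
5 = 5×1 + 0
Back-substitute:
1 = 16 − 3·5
1 = −3·133 + 25·16
1 = 25·1213 − 228·133
1 = −228·4985 + 937·1213
41093⁻¹ ≡ 937 (mod 4985), so k ≡ 937·4600 ≡ 3160 (mod 4985).
x = 41030 + 41093·3160 = 129894910.

129894910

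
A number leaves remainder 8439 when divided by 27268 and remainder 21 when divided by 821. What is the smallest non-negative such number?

Write x = 8439 + 27268·k. Then 27268·k ≡ 21 − 8439 ≡ 613 (mod 821).
Need 27268⁻¹ mod 821. Extended Euclid on (821, 175):
821 = 4×175 + 121
175 = 1×121 + 54
121 = 2×54 + 13
54 = 4×13 + 2
13 = 6×2 + 1
2 = 2×1 + 0
Back-substitute:
1 = 13 − 6·2
1 = −6·54 + 25·13
1 = 25·121 − 56·54
1 = −56·175 + 81·121
1 = 81·821 − 380·175
27268⁻¹ ≡ 441 (mod 821), so k ≡ 441·613 ≡ 224 (mod 821).
x = 8439 + 27268·224 = 6116471.

6116471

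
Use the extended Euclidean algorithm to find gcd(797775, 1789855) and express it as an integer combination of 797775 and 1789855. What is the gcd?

5

Apply Euclid's algorithm to 1789855 and 797775:
1789855 = 2*797775 + 194305
797775 = 4*194305 + 20555
194305 = 9*20555 + 9310
20555 = 2*9310 + 1935
9310 = 4*1935 + 1570
1935 = 1*1570 + 365
1570 = 4*365 + 110
365 = 3*110 + 35
110 = 3*35 + 5
35 = 7*5 + 0
gcd(797775, 1789855) = 5.
Back-substituting:
5 = 110 − 3·35
5 = −3·365 + 10·110
5 = 10·1570 − 43·365
5 = −43·1935 + 53·1570
5 = 53·9310 − 255·1935
5 = −255·20555 + 563·9310
5 = 563·194305 − 5322·20555
5 = −5322·797775 + 21851·194305
5 = 21851·1789855 − 49024·797775
So 5 = (21851)·1789855 + (-49024)·797775.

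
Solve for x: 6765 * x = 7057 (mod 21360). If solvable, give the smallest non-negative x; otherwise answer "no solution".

no solution

gcd(6765, 21360):
21360 = 3×6765 + 1065
6765 = 6×1065 + 375
1065 = 2×375 + 315
375 = 1×315 + 60
315 = 5×60 + 15
60 = 4×15 + 0
gcd = 15, but 15 ∤ 7057, so the congruence has no solution.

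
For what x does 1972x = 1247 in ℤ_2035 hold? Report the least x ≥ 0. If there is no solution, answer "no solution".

1886

First find gcd(1972, 2035):
2035 = 1*1972 + 63
1972 = 31*63 + 19
63 = 3*19 + 6
19 = 3*6 + 1
6 = 6*1 + 0
gcd = 1, so a unique solution mod 2035 exists.
Back-substitute for the Bézout coefficients:
1 = 19 − 3·6
1 = −3·63 + 10·19
1 = 10·1972 − 313·63
1 = −313·2035 + 323·1972
So 1972·(323) ≡ 1 (mod 2035), giving 1972⁻¹ ≡ 323.
x ≡ 1972⁻¹·1247 ≡ 323·1247 ≡ 1886 (mod 2035).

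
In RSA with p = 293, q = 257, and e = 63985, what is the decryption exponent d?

11025

φ(n) = (p−1)(q−1) = 292·256 = 74752.
Need d with 63985·d ≡ 1 (mod 74752). Apply the extended Euclidean algorithm:
74752 = 1×63985 + 10767
63985 = 5×10767 + 10150
10767 = 1×10150 + 617
10150 = 16×617 + 278
617 = 2×278 + 61
278 = 4×61 + 34
61 = 1×34 + 27
34 = 1×27 + 7
27 = 3×7 + 6
7 = 1×6 + 1
6 = 6×1 + 0
Back-substitute:
1 = 7 − 6
1 = −27 + 4·7
1 = 4·34 − 5·27
1 = −5·61 + 9·34
1 = 9·278 − 41·61
1 = −41·617 + 91·278
1 = 91·10150 − 1497·617
1 = −1497·10767 + 1588·10150
1 = 1588·63985 − 9437·10767
1 = −9437·74752 + 11025·63985
So 63985·11025 ≡ 1 (mod 74752), hence d = 11025.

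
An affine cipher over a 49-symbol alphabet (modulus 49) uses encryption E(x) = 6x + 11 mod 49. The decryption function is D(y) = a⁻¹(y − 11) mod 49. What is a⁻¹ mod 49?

41

gcd(49, 6) by repeated division:
49 = 8·6 + 1
6 = 6·1 + 0
Since gcd(6, 49) = 1, back-substitute to write 1 as a combination:
1 = 49 − 8·6
So 6·(-8) ≡ 1 (mod 49), and -8 ≡ 41 (mod 49).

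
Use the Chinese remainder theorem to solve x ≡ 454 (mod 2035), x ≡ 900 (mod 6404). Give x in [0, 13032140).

12238944

Write x = 454 + 2035·k. Then 2035·k ≡ 900 − 454 ≡ 446 (mod 6404).
Need 2035⁻¹ mod 6404. Extended Euclid on (6404, 2035):
6404 = 3×2035 + 299
2035 = 6×299 + 241
299 = 1×241 + 58
241 = 4×58 + 9
58 = 6×9 + 4
9 = 2×4 + 1
4 = 4×1 + 0
Back-substitute:
1 = 9 − 2·4
1 = −2·58 + 13·9
1 = 13·241 − 54·58
1 = −54·299 + 67·241
1 = 67·2035 − 456·299
1 = −456·6404 + 1435·2035
2035⁻¹ ≡ 1435 (mod 6404), so k ≡ 1435·446 ≡ 6014 (mod 6404).
x = 454 + 2035·6014 = 12238944.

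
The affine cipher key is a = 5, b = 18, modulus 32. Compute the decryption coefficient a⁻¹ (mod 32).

13

Apply the Euclidean algorithm to 32 and 5:
32 = 6×5 + 2
5 = 2×2 + 1
2 = 2×1 + 0
gcd = 1, so the inverse exists. Back-substitute:
1 = 5 − 2·2
1 = −2·32 + 13·5
So 5·13 ≡ 1 (mod 32).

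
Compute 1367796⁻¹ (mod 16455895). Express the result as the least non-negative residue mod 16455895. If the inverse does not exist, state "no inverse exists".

gcd(16455895, 1367796) by repeated division:
16455895 = 12×1367796 + 42343
1367796 = 32×42343 + 12820
42343 = 3×12820 + 3883
12820 = 3×3883 + 1171
3883 = 3×1171 + 370
1171 = 3×370 + 61
370 = 6×61 + 4
61 = 15×4 + 1
4 = 4×1 + 0
gcd = 1, so the inverse exists. Back-substitute:
1 = 61 − 15·4
1 = −15·370 + 91·61
1 = 91·1171 − 288·370
1 = −288·3883 + 955·1171
1 = 955·12820 − 3153·3883
1 = −3153·42343 + 10414·12820
1 = 10414·1367796 − 336401·42343
1 = −336401·16455895 + 4047226·1367796
So 1367796·4047226 ≡ 1 (mod 16455895).

4047226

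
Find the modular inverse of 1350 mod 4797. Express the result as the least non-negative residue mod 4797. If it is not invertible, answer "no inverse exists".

Euclidean algorithm on 4797, 1350:
4797 = 3*1350 + 747
1350 = 1*747 + 603
747 = 1*603 + 144
603 = 4*144 + 27
144 = 5*27 + 9
27 = 3*9 + 0
Since gcd = 9 > 1, 1350 is not a unit mod 4797.

no inverse exists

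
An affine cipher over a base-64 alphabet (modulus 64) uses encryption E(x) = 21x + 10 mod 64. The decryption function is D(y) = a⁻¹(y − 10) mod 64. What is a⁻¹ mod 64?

Apply the Euclidean algorithm to 64 and 21:
64 = 3×21 + 1
21 = 21×1 + 0
The gcd is 1. Working backward:
1 = 64 − 3·21
Thus 21·(-3) ≡ 1 (mod 64); reducing, -3 mod 64 = 61.

61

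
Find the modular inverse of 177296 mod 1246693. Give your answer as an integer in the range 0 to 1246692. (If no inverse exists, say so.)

no inverse exists

Compute gcd(177296, 1246693):
1246693 = 7×177296 + 5621
177296 = 31×5621 + 3045
5621 = 1×3045 + 2576
3045 = 1×2576 + 469
2576 = 5×469 + 231
469 = 2×231 + 7
231 = 33×7 + 0
The gcd is 7, not 1, hence no inverse exists.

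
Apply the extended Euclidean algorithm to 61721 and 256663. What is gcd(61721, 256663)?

Repeated division:
256663 = 4×61721 + 9779
61721 = 6×9779 + 3047
9779 = 3×3047 + 638
3047 = 4×638 + 495
638 = 1×495 + 143
495 = 3×143 + 66
143 = 2×66 + 11
66 = 6×11 + 0
gcd(61721, 256663) = 11.
Back-substituting:
11 = 143 − 2·66
11 = −2·495 + 7·143
11 = 7·638 − 9·495
11 = −9·3047 + 43·638
11 = 43·9779 − 138·3047
11 = −138·61721 + 871·9779
11 = 871·256663 − 3622·61721
So 11 = (871)·256663 + (-3622)·61721.

11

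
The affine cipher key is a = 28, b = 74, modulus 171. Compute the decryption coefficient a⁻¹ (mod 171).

55

gcd(171, 28) by repeated division:
171 = 6×28 + 3
28 = 9×3 + 1
3 = 3×1 + 0
The gcd is 1. Working backward:
1 = 28 − 9·3
1 = −9·171 + 55·28
So 28·55 ≡ 1 (mod 171).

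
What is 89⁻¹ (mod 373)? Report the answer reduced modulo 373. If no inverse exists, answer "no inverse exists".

285

gcd(373, 89) by repeated division:
373 = 4×89 + 17
89 = 5×17 + 4
17 = 4×4 + 1
4 = 4×1 + 0
gcd = 1, so the inverse exists. Back-substitute:
1 = 17 − 4·4
1 = −4·89 + 21·17
1 = 21·373 − 88·89
Thus 89·(-88) ≡ 1 (mod 373); reducing, -88 mod 373 = 285.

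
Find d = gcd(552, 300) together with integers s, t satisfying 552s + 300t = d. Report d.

Apply Euclid's algorithm to 552 and 300:
552 = 1*300 + 252
300 = 1*252 + 48
252 = 5*48 + 12
48 = 4*12 + 0
gcd(552, 300) = 12.
Express as a combination:
12 = 252 − 5·48
12 = −5·300 + 6·252
12 = 6·552 − 11·300
So 12 = (6)·552 + (-11)·300.

12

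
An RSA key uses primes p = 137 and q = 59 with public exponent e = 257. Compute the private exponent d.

7489

φ(n) = (p−1)(q−1) = 136·58 = 7888.
Need d with 257·d ≡ 1 (mod 7888). Apply the extended Euclidean algorithm:
7888 = 30·257 + 178
257 = 1·178 + 79
178 = 2·79 + 20
79 = 3·20 + 19
20 = 1·19 + 1
19 = 19·1 + 0
Back-substitute:
1 = 20 − 19
1 = −79 + 4·20
1 = 4·178 − 9·79
1 = −9·257 + 13·178
1 = 13·7888 − 399·257
So 257·(-399) ≡ 1 (mod 7888), hence d ≡ -399 ≡ 7489 (mod 7888).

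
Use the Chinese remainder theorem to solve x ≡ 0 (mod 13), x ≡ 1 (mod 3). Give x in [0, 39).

13

Write x = 0 + 13·k. Then 13·k ≡ 1 − 0 ≡ 1 (mod 3).
Need 13⁻¹ mod 3. Extended Euclid on (3, 1):
3 = 3*1 + 0
13⁻¹ ≡ 1 (mod 3), so k ≡ 1·1 ≡ 1 (mod 3).
x = 0 + 13·1 = 13.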